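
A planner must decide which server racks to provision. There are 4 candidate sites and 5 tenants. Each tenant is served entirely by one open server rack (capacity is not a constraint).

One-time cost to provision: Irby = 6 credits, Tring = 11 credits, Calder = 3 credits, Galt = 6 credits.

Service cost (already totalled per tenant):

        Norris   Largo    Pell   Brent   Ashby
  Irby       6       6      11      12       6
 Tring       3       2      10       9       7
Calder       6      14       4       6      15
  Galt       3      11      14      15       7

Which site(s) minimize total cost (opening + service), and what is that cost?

Open Tring and Calder; minimum total cost 36.

For any fixed open set, each tenant goes to its cheapest open site; total = fixed + service.
{Tring, Calder}: Norris→Tring 3, Largo→Tring 2, Pell→Calder 4, Brent→Calder 6, Ashby→Tring 7. Service 22; fixed 14; total 36.
{Irby, Calder}: service 28 + fixed 9 = 37
{Irby, Calder, Galt}: Norris→Galt 3, Largo→Irby 6, Pell→Calder 4, Brent→Calder 6, Ashby→Irby 6. Service 25; fixed 15; total 40.
{Irby, Tring, Calder, Galt}: Norris→Tring 3, Largo→Tring 2, Pell→Calder 4, Brent→Calder 6, Ashby→Irby 6. Service 21; fixed 26; total 47.
(All 15 nonempty subsets were checked; Tring and Calder is lowest.)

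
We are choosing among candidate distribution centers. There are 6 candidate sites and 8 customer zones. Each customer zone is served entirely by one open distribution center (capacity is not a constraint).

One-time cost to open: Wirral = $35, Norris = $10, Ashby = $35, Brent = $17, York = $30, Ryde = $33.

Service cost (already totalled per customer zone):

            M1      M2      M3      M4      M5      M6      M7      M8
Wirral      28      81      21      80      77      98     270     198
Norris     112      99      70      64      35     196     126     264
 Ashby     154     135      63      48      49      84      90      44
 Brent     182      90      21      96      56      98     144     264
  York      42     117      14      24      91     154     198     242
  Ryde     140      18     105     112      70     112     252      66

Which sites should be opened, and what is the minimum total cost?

Open Norris, Ashby, York and Ryde; minimum total cost 459.

For any fixed open set, each customer zone goes to its cheapest open site; total = fixed + service.
{Norris, Ashby, York, Ryde}: M1→York 42, M2→Ryde 18, M3→York 14, M4→York 24, M5→Norris 35, M6→Ashby 84, M7→Ashby 90, M8→Ashby 44. Service 351; fixed 108; total 459.
{Ashby, York, Ryde}: service 365 + fixed 98 = 463
{Norris, Ashby, Brent, York, Ryde}: M1→York 42, M2→Ryde 18, M3→York 14, M4→York 24, M5→Norris 35, M6→Ashby 84, M7→Ashby 90, M8→Ashby 44. Service 351; fixed 125; total 476.
{Wirral, Norris, Ashby, Brent, York, Ryde}: service 337 + fixed 160 = 497
No other subset beats 459.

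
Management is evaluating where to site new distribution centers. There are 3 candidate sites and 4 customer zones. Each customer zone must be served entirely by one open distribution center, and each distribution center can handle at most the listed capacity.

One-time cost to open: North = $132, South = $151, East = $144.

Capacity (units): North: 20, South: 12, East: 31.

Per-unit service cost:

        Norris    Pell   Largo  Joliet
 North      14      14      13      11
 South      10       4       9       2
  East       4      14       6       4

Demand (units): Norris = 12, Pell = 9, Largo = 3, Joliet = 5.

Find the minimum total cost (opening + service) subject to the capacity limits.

Open {East}: Norris→East 4·12=48, Pell→East 14·9=126, Largo→East 6·3=18, Joliet→East 4·5=20.
Loads: East carries 29/31. Service 212; fixed 144; total 356.
Next best feasible plan costs 417.

Minimum total cost: 356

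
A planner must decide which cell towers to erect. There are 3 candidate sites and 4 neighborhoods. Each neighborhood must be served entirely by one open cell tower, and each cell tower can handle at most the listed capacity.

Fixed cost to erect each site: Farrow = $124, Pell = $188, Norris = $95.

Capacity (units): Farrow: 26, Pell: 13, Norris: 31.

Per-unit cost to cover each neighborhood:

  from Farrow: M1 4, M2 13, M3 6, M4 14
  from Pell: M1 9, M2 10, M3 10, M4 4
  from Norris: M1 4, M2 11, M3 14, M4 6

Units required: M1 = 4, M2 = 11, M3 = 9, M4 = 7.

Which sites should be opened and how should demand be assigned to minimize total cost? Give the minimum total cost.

Minimum total cost: 400

Open {Norris}: M1→Norris 4·4=16, M2→Norris 11·11=121, M3→Norris 14·9=126, M4→Norris 6·7=42.
Loads: Norris carries 31/31. Service 305; fixed 95; total 400.
Next best feasible plan costs 452.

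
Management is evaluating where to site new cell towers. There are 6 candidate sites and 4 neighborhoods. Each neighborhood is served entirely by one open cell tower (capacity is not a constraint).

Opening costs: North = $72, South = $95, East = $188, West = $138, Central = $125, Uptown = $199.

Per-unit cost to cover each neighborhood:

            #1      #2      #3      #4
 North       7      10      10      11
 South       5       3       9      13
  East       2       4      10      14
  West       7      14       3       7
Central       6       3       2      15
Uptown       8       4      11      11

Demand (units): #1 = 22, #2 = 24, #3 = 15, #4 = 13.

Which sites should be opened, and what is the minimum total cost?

For any fixed open set, each neighborhood goes to its cheapest open site; total = fixed + service.
{South, West}: #1→South 5·22=110, #2→South 3·24=72, #3→West 3·15=45, #4→West 7·13=91. Service 318; fixed 233; total 551.
{Central}: #1→Central 6·22=132, #2→Central 3·24=72, #3→Central 2·15=30, #4→Central 15·13=195. Service 429; fixed 125; total 554.
{North, Central}: service 377 + fixed 197 = 574
{North, South, East, West, Central, Uptown}: service 237 + fixed 817 = 1054
No other subset beats 551.

Open South and West; minimum total cost 551.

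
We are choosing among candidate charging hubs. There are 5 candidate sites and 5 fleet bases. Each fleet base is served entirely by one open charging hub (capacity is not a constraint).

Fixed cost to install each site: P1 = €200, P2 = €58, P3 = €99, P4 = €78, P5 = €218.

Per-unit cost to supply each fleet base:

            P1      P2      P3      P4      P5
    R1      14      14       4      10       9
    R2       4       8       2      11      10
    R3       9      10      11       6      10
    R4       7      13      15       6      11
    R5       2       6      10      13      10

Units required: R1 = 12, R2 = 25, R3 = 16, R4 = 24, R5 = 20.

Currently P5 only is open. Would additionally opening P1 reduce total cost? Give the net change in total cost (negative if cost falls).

Current service cost with {P5}: 982.
Adding P1: each fleet base re-picks its cheapest; new service cost 560, saving 422.
Extra fixed cost: 200. Net change = 200 − 422 = -222.
(Totals: 1200 → 978.)

Yes — net change −222 (cost falls by 222).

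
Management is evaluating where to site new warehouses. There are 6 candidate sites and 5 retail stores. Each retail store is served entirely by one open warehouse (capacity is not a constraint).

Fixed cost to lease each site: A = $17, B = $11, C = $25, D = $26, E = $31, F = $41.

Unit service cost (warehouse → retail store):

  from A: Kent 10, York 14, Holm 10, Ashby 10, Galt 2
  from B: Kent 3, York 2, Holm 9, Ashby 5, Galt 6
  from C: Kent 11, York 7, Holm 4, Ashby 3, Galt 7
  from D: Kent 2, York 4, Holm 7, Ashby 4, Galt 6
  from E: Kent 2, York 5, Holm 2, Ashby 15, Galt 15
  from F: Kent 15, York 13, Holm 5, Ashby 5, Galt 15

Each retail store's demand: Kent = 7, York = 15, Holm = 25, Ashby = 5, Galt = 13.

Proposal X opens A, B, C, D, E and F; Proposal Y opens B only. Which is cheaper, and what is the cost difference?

Proposal X: {A, B, C, D, E, F}: Kent→D 2·7=14, York→B 2·15=30, Holm→E 2·25=50, Ashby→C 3·5=15, Galt→A 2·13=26. Service 135; fixed 151; total 286.
Proposal Y: {B}: Kent→B 3·7=21, York→B 2·15=30, Holm→B 9·25=225, Ashby→B 5·5=25, Galt→B 6·13=78. Service 379; fixed 11; total 390.
Difference: |286 − 390| = 104.

Proposal X is cheaper by 104.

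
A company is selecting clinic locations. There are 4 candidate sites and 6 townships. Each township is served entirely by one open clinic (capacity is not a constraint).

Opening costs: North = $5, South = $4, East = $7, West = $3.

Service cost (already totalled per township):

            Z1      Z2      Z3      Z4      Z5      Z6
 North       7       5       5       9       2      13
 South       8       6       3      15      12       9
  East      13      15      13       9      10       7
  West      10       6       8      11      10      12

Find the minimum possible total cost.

Minimum total cost: 44

For any fixed open set, each township goes to its cheapest open site; total = fixed + service.
{North, South}: Z1→North 7, Z2→North 5, Z3→South 3, Z4→North 9, Z5→North 2, Z6→South 9. Service 35; fixed 9; total 44.
{North}: service 41 + fixed 5 = 46
{North, South, West}: service 35 + fixed 12 = 47
{North, South, East, West}: service 33 + fixed 19 = 52
(All 15 nonempty subsets were checked; North and South is lowest.)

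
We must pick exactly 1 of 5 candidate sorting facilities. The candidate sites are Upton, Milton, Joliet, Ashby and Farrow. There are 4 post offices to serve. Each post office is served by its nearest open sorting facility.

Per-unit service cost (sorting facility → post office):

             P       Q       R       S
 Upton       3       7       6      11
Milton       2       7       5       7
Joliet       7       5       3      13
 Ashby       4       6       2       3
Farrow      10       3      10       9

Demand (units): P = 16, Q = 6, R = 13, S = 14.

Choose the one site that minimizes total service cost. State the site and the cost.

Choose Ashby only; total service cost 168.

With exactly 1 open, each post office uses its cheapest among the chosen.
{Ashby}: P→Ashby 4·16=64, Q→Ashby 6·6=36, R→Ashby 2·13=26, S→Ashby 3·14=42. Service cost 168.
{Milton}: service cost 237
{Upton}: service cost 322
Among all 5 size-1 choices, {Ashby} is lowest.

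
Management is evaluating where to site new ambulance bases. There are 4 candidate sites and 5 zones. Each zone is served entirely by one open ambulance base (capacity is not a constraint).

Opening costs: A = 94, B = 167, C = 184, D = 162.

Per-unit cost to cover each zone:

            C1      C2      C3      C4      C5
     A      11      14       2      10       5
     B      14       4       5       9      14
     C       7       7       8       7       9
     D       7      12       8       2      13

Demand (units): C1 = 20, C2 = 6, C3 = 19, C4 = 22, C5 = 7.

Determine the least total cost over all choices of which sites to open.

Minimum total cost: 585

For any fixed open set, each zone goes to its cheapest open site; total = fixed + service.
{A, D}: C1→D 7·20=140, C2→D 12·6=72, C3→A 2·19=38, C4→D 2·22=44, C5→A 5·7=35. Service 329; fixed 256; total 585.
{D}: C1→D 7·20=140, C2→D 12·6=72, C3→D 8·19=152, C4→D 2·22=44, C5→D 13·7=91. Service 499; fixed 162; total 661.
{A, C}: service 409 + fixed 278 = 687
{A, B, C, D}: service 281 + fixed 607 = 888
No other subset beats 585.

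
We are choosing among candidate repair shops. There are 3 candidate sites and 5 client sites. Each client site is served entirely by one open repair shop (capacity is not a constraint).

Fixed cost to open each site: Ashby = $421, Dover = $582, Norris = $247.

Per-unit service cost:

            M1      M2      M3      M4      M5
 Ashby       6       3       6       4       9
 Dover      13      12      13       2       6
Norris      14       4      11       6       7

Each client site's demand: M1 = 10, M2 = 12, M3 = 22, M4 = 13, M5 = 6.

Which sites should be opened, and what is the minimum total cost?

Open Ashby only; minimum total cost 755.

For any fixed open set, each client site goes to its cheapest open site; total = fixed + service.
{Ashby}: M1→Ashby 6·10=60, M2→Ashby 3·12=36, M3→Ashby 6·22=132, M4→Ashby 4·13=52, M5→Ashby 9·6=54. Service 334; fixed 421; total 755.
{Norris}: service 550 + fixed 247 = 797
{Ashby, Norris}: service 322 + fixed 668 = 990
{Ashby, Dover, Norris}: M1→Ashby 6·10=60, M2→Ashby 3·12=36, M3→Ashby 6·22=132, M4→Dover 2·13=26, M5→Dover 6·6=36. Service 290; fixed 1250; total 1540.
(All 7 nonempty subsets were checked; Ashby only is lowest.)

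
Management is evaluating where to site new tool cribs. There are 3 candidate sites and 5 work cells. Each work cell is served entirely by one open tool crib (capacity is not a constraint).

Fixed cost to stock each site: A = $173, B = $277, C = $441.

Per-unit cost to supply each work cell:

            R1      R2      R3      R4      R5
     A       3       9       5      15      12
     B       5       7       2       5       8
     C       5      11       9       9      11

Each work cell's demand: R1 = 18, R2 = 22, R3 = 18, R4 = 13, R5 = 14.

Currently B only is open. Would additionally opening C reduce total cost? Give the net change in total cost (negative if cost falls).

No — net change +441 (cost rises by 441).

Current service cost with {B}: 457.
Adding C: each work cell re-picks its cheapest; new service cost 457, saving 0.
Extra fixed cost: 441. Net change = 441 − 0 = 441.
(Totals: 734 → 1175.)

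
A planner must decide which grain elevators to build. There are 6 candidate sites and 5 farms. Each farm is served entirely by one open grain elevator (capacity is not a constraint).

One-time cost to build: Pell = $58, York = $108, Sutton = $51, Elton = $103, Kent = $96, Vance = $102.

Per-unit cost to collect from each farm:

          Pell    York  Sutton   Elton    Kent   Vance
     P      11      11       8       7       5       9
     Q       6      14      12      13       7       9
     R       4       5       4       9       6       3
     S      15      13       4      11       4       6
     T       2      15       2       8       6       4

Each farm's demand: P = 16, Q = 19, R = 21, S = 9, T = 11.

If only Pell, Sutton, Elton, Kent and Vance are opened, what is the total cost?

Total cost: 725

Each farm is assigned to its cheapest site among the open ones.
{Pell, Sutton, Elton, Kent, Vance}: P→Kent 5·16=80, Q→Pell 6·19=114, R→Vance 3·21=63, S→Sutton 4·9=36, T→Pell 2·11=22. Service 315; fixed 410; total 725.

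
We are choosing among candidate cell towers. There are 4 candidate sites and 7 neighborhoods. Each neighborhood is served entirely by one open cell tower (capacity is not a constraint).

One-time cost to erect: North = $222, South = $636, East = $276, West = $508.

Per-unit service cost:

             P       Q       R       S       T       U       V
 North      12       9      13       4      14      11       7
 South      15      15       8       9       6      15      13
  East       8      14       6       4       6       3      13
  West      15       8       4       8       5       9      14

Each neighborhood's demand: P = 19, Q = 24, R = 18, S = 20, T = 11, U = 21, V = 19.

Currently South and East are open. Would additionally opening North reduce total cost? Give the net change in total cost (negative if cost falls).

Yes — net change −12 (cost falls by 12).

Current service cost with {South, East}: 1052.
Adding North: each neighborhood re-picks its cheapest; new service cost 818, saving 234.
Extra fixed cost: 222. Net change = 222 − 234 = -12.
(Totals: 1964 → 1952.)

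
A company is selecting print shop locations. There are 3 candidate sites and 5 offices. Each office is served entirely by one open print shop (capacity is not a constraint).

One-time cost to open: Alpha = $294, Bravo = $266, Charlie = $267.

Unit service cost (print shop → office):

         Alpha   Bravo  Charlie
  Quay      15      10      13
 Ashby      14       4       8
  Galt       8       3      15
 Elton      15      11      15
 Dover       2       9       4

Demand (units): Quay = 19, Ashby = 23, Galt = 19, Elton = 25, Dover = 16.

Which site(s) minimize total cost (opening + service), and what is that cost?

For any fixed open set, each office goes to its cheapest open site; total = fixed + service.
{Bravo}: Quay→Bravo 10·19=190, Ashby→Bravo 4·23=92, Galt→Bravo 3·19=57, Elton→Bravo 11·25=275, Dover→Bravo 9·16=144. Service 758; fixed 266; total 1024.
{Alpha, Bravo}: Quay→Bravo 10·19=190, Ashby→Bravo 4·23=92, Galt→Bravo 3·19=57, Elton→Bravo 11·25=275, Dover→Alpha 2·16=32. Service 646; fixed 560; total 1206.
{Bravo, Charlie}: service 678 + fixed 533 = 1211
{Alpha, Bravo, Charlie}: Quay→Bravo 10·19=190, Ashby→Bravo 4·23=92, Galt→Bravo 3·19=57, Elton→Bravo 11·25=275, Dover→Alpha 2·16=32. Service 646; fixed 827; total 1473.
(All 7 nonempty subsets were checked; Bravo only is lowest.)

Open Bravo only; minimum total cost 1024.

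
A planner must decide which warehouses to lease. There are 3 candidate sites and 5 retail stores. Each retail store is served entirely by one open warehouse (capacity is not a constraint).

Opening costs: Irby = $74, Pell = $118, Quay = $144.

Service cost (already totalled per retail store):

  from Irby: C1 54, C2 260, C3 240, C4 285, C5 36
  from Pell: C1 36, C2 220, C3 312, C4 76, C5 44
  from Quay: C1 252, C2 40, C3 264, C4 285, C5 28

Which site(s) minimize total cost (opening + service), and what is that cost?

For any fixed open set, each retail store goes to its cheapest open site; total = fixed + service.
{Pell, Quay}: C1→Pell 36, C2→Quay 40, C3→Quay 264, C4→Pell 76, C5→Quay 28. Service 444; fixed 262; total 706.
{Irby, Pell, Quay}: service 420 + fixed 336 = 756
{Irby, Pell}: service 608 + fixed 192 = 800
{Irby}: service 875 + fixed 74 = 949
No other subset beats 706.

Open Pell and Quay; minimum total cost 706.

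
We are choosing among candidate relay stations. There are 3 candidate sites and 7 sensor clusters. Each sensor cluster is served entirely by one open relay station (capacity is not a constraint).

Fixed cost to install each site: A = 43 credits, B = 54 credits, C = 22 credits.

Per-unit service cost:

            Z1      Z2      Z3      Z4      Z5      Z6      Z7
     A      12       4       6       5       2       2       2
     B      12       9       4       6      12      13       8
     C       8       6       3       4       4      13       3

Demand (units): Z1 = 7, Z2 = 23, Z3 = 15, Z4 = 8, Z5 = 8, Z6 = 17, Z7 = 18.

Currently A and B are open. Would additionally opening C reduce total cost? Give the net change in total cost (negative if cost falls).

Yes — net change −29 (cost falls by 29).

Current service cost with {A, B}: 362.
Adding C: each sensor cluster re-picks its cheapest; new service cost 311, saving 51.
Extra fixed cost: 22. Net change = 22 − 51 = -29.
(Totals: 459 → 430.)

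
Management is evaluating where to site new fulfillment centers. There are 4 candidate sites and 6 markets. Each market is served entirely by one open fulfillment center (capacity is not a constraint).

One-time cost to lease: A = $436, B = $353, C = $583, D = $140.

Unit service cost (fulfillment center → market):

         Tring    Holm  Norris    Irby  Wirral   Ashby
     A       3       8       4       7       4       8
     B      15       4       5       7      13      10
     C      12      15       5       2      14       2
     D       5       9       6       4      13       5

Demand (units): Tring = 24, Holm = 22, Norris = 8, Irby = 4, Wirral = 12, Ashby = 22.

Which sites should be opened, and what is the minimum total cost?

For any fixed open set, each market goes to its cheapest open site; total = fixed + service.
{D}: Tring→D 5·24=120, Holm→D 9·22=198, Norris→D 6·8=48, Irby→D 4·4=16, Wirral→D 13·12=156, Ashby→D 5·22=110. Service 648; fixed 140; total 788.
{A}: service 532 + fixed 436 = 968
{B, D}: service 530 + fixed 493 = 1023
{A, B, C, D}: service 292 + fixed 1512 = 1804
No other subset beats 788.

Open D only; minimum total cost 788.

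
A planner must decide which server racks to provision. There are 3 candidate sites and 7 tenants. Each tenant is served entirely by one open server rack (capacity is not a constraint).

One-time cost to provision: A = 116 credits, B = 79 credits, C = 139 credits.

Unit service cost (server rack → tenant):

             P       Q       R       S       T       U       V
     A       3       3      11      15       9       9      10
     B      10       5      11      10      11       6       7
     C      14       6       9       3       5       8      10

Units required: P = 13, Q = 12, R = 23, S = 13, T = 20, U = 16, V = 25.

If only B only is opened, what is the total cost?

Total cost: 1143

Each tenant is assigned to its cheapest site among the open ones.
{B}: P→B 10·13=130, Q→B 5·12=60, R→B 11·23=253, S→B 10·13=130, T→B 11·20=220, U→B 6·16=96, V→B 7·25=175. Service 1064; fixed 79; total 1143.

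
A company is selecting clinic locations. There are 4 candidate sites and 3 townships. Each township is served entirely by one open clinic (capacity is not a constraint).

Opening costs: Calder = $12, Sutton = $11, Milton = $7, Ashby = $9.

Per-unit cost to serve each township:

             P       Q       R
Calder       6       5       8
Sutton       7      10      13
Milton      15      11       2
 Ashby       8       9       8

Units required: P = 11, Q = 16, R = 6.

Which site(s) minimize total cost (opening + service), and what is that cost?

Open Calder and Milton; minimum total cost 177.

For any fixed open set, each township goes to its cheapest open site; total = fixed + service.
{Calder, Milton}: P→Calder 6·11=66, Q→Calder 5·16=80, R→Milton 2·6=12. Service 158; fixed 19; total 177.
{Calder, Milton, Ashby}: service 158 + fixed 28 = 186
{Calder, Sutton, Milton}: service 158 + fixed 30 = 188
{Calder, Sutton, Milton, Ashby}: P→Calder 6·11=66, Q→Calder 5·16=80, R→Milton 2·6=12. Service 158; fixed 39; total 197.
No other subset beats 177.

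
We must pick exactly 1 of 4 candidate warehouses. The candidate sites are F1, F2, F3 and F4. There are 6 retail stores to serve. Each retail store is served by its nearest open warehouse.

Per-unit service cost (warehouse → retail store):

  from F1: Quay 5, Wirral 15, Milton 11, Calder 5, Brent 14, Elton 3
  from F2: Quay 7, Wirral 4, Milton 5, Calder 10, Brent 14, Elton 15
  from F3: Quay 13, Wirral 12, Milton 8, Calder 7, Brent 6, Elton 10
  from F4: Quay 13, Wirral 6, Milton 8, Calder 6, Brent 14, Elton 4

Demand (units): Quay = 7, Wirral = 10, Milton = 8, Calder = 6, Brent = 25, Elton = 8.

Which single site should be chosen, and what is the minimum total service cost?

With exactly 1 open, each retail store uses its cheapest among the chosen.
{F3}: Quay→F3 13·7=91, Wirral→F3 12·10=120, Milton→F3 8·8=64, Calder→F3 7·6=42, Brent→F3 6·25=150, Elton→F3 10·8=80. Service cost 547.
{F4}: service cost 633
{F2}: service cost 659
Among all 4 size-1 choices, {F3} is lowest.

Choose F3 only; total service cost 547.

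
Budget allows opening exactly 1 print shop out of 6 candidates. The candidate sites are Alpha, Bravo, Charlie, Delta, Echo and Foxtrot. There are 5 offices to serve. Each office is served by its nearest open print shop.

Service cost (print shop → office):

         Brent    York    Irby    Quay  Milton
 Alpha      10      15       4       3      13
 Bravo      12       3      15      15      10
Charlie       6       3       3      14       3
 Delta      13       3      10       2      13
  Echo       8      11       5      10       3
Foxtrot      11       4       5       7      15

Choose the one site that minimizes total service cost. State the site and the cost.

Choose Charlie only; total service cost 29.

With exactly 1 open, each office uses its cheapest among the chosen.
{Charlie}: Brent→Charlie 6, York→Charlie 3, Irby→Charlie 3, Quay→Charlie 14, Milton→Charlie 3. Service cost 29.
{Echo}: service cost 37
{Delta}: service cost 41
Among all 6 size-1 choices, {Charlie} is lowest.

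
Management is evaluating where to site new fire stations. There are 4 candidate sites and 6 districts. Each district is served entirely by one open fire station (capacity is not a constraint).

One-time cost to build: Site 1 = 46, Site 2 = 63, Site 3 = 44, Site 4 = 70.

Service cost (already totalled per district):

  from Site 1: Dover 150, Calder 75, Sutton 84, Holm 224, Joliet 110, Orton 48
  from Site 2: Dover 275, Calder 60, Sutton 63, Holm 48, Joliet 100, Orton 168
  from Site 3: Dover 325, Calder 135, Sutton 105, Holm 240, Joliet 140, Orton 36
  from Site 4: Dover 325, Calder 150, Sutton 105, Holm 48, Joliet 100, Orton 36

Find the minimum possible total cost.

Minimum total cost: 578

For any fixed open set, each district goes to its cheapest open site; total = fixed + service.
{Site 1, Site 2}: Dover→Site 1 150, Calder→Site 2 60, Sutton→Site 2 63, Holm→Site 2 48, Joliet→Site 2 100, Orton→Site 1 48. Service 469; fixed 109; total 578.
{Site 1, Site 4}: Dover→Site 1 150, Calder→Site 1 75, Sutton→Site 1 84, Holm→Site 4 48, Joliet→Site 4 100, Orton→Site 4 36. Service 493; fixed 116; total 609.
{Site 1, Site 2, Site 3}: service 457 + fixed 153 = 610
{Site 1, Site 2, Site 3, Site 4}: service 457 + fixed 223 = 680
(All 15 nonempty subsets were checked; Site 1 and Site 2 is lowest.)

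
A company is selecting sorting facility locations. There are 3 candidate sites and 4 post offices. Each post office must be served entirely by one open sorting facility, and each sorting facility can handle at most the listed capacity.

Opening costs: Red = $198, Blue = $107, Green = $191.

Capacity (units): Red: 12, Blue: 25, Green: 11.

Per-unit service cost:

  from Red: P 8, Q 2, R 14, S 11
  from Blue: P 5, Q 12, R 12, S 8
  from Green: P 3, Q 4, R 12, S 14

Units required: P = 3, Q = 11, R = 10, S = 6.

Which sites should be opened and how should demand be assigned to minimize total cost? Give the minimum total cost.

Minimum total cost: 510

Open {Red, Blue}: P→Blue 5·3=15, Q→Red 2·11=22, R→Blue 12·10=120, S→Blue 8·6=48.
Loads: Red carries 11/12, Blue carries 19/25. Service 205; fixed 305; total 510.
Next best feasible plan costs 525.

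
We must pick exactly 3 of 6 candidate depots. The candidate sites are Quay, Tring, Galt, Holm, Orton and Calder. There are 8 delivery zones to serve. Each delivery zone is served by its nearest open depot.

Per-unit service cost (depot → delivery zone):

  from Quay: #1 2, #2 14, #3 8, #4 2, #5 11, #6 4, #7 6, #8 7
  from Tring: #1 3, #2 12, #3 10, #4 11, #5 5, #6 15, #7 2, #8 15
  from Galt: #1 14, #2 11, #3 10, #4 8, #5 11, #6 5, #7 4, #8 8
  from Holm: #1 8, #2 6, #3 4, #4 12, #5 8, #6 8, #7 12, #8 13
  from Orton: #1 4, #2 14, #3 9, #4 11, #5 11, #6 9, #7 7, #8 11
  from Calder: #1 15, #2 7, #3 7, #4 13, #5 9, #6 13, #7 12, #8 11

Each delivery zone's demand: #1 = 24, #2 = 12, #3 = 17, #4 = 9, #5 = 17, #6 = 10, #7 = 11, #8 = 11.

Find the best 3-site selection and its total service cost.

With exactly 3 open, each delivery zone uses its cheapest among the chosen.
{Quay, Tring, Holm}: #1→Quay 2·24=48, #2→Holm 6·12=72, #3→Holm 4·17=68, #4→Quay 2·9=18, #5→Tring 5·17=85, #6→Quay 4·10=40, #7→Tring 2·11=22, #8→Quay 7·11=77. Service cost 430.
{Quay, Tring, Calder}: service cost 493
{Quay, Galt, Holm}: service cost 503
Among all 20 size-3 choices, {Quay, Tring, Holm} is lowest.

Choose Quay, Tring and Holm; total service cost 430.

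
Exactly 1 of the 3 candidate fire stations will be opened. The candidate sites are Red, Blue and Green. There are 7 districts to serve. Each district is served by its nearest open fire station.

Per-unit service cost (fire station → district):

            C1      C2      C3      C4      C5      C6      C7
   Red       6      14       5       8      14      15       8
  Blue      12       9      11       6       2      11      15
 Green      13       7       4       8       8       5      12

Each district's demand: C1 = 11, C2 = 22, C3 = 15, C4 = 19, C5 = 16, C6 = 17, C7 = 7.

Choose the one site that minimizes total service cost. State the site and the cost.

With exactly 1 open, each district uses its cheapest among the chosen.
{Green}: C1→Green 13·11=143, C2→Green 7·22=154, C3→Green 4·15=60, C4→Green 8·19=152, C5→Green 8·16=128, C6→Green 5·17=85, C7→Green 12·7=84. Service cost 806.
{Blue}: service cost 933
{Red}: service cost 1136
Among all 3 size-1 choices, {Green} is lowest.

Choose Green only; total service cost 806.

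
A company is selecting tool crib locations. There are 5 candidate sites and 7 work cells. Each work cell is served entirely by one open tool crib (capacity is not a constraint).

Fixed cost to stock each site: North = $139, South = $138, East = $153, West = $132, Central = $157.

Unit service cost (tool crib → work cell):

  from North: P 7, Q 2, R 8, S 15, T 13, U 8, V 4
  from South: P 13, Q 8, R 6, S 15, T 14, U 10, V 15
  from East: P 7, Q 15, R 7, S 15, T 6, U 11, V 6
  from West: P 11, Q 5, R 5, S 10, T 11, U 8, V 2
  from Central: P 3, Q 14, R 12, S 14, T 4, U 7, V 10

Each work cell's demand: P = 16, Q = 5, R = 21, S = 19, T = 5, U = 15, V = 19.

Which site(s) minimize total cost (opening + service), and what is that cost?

For any fixed open set, each work cell goes to its cheapest open site; total = fixed + service.
{West, Central}: P→Central 3·16=48, Q→West 5·5=25, R→West 5·21=105, S→West 10·19=190, T→Central 4·5=20, U→Central 7·15=105, V→West 2·19=38. Service 531; fixed 289; total 820.
{West}: service 709 + fixed 132 = 841
{North, West}: service 630 + fixed 271 = 901
{North, South, East, West, Central}: service 516 + fixed 719 = 1235
No other subset beats 820.

Open West and Central; minimum total cost 820.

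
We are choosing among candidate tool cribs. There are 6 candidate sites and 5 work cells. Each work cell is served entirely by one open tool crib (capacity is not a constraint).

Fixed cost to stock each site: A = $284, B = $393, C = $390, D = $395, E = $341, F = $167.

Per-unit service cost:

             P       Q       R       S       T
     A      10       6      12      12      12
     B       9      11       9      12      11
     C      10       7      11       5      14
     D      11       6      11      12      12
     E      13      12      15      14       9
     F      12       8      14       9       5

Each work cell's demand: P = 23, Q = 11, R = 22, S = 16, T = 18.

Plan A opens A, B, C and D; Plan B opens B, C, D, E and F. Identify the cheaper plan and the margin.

Plan A: {A, B, C, D}: P→B 9·23=207, Q→A 6·11=66, R→B 9·22=198, S→C 5·16=80, T→B 11·18=198. Service 749; fixed 1462; total 2211.
Plan B: {B, C, D, E, F}: P→B 9·23=207, Q→D 6·11=66, R→B 9·22=198, S→C 5·16=80, T→F 5·18=90. Service 641; fixed 1686; total 2327.
Difference: |2211 − 2327| = 116.

Plan A is cheaper by 116.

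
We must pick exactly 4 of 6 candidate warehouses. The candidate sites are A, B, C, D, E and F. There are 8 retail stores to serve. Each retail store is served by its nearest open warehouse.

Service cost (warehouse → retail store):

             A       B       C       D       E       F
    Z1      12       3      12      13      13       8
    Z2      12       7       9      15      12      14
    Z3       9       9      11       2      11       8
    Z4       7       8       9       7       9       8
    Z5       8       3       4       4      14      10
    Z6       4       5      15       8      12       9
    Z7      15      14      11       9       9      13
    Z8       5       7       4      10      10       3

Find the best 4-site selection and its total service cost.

Choose A, B, D and F; total service cost 38.

With exactly 4 open, each retail store uses its cheapest among the chosen.
{A, B, D, F}: Z1→B 3, Z2→B 7, Z3→D 2, Z4→A 7, Z5→B 3, Z6→A 4, Z7→D 9, Z8→F 3. Service cost 38.
{A, B, C, D}: service cost 39
{B, C, D, F}: service cost 39
Among all 15 size-4 choices, {A, B, D, F} is lowest.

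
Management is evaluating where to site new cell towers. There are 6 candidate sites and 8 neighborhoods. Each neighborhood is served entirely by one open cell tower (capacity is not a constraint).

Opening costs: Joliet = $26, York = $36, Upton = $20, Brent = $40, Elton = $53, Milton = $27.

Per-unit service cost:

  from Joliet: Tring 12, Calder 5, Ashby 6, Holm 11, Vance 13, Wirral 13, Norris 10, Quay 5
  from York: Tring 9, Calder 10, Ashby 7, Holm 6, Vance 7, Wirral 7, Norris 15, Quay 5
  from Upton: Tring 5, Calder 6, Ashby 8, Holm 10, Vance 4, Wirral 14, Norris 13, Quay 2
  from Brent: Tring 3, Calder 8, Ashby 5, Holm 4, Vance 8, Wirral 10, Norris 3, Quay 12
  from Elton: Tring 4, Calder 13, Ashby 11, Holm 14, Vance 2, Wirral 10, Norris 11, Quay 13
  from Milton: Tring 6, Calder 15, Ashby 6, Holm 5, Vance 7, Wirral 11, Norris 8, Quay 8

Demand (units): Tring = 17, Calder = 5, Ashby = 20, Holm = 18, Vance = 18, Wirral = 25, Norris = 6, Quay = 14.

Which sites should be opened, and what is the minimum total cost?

For any fixed open set, each neighborhood goes to its cheapest open site; total = fixed + service.
{York, Upton, Brent}: Tring→Brent 3·17=51, Calder→Upton 6·5=30, Ashby→Brent 5·20=100, Holm→Brent 4·18=72, Vance→Upton 4·18=72, Wirral→York 7·25=175, Norris→Brent 3·6=18, Quay→Upton 2·14=28. Service 546; fixed 96; total 642.
{York, Upton, Brent, Elton}: Tring→Brent 3·17=51, Calder→Upton 6·5=30, Ashby→Brent 5·20=100, Holm→Brent 4·18=72, Vance→Elton 2·18=36, Wirral→York 7·25=175, Norris→Brent 3·6=18, Quay→Upton 2·14=28. Service 510; fixed 149; total 659.
{Joliet, York, Upton, Brent}: Tring→Brent 3·17=51, Calder→Joliet 5·5=25, Ashby→Brent 5·20=100, Holm→Brent 4·18=72, Vance→Upton 4·18=72, Wirral→York 7·25=175, Norris→Brent 3·6=18, Quay→Upton 2·14=28. Service 541; fixed 122; total 663.
{Joliet, York, Upton, Brent, Elton, Milton}: Tring→Brent 3·17=51, Calder→Joliet 5·5=25, Ashby→Brent 5·20=100, Holm→Brent 4·18=72, Vance→Elton 2·18=36, Wirral→York 7·25=175, Norris→Brent 3·6=18, Quay→Upton 2·14=28. Service 505; fixed 202; total 707.
No other subset beats 642.

Open York, Upton and Brent; minimum total cost 642.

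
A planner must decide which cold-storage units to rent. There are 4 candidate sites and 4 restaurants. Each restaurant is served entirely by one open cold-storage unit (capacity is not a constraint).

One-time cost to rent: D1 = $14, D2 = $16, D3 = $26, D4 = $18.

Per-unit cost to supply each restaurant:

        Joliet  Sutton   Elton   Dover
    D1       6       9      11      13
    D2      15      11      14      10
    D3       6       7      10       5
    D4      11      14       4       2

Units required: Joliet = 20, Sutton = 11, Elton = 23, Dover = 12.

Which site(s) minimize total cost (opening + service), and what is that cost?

Open D3 and D4; minimum total cost 357.

For any fixed open set, each restaurant goes to its cheapest open site; total = fixed + service.
{D3, D4}: Joliet→D3 6·20=120, Sutton→D3 7·11=77, Elton→D4 4·23=92, Dover→D4 2·12=24. Service 313; fixed 44; total 357.
{D1, D4}: service 335 + fixed 32 = 367
{D1, D3, D4}: Joliet→D1 6·20=120, Sutton→D3 7·11=77, Elton→D4 4·23=92, Dover→D4 2·12=24. Service 313; fixed 58; total 371.
{D1, D2, D3, D4}: Joliet→D1 6·20=120, Sutton→D3 7·11=77, Elton→D4 4·23=92, Dover→D4 2·12=24. Service 313; fixed 74; total 387.
(All 15 nonempty subsets were checked; D3 and D4 is lowest.)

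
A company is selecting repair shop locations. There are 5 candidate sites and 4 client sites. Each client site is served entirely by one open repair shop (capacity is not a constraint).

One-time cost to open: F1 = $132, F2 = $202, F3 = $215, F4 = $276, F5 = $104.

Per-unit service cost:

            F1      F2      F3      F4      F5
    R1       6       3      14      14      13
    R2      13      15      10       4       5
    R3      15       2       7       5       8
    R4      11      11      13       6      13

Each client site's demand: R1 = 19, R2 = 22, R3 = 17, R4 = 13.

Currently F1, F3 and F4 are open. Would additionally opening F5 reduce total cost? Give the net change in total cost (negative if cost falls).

Current service cost with {F1, F3, F4}: 365.
Adding F5: each client site re-picks its cheapest; new service cost 365, saving 0.
Extra fixed cost: 104. Net change = 104 − 0 = 104.
(Totals: 988 → 1092.)

No — net change +104 (cost rises by 104).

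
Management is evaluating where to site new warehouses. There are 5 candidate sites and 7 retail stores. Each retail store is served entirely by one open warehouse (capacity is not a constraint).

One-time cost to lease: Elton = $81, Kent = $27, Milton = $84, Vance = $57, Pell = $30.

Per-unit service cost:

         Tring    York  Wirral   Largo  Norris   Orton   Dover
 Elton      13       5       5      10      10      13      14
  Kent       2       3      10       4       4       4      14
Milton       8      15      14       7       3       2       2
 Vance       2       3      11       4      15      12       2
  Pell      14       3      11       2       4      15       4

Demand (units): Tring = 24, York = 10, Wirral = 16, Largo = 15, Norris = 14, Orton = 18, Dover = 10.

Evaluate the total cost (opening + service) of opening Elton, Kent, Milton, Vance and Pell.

Total cost: 565

Each retail store is assigned to its cheapest site among the open ones.
{Elton, Kent, Milton, Vance, Pell}: Tring→Kent 2·24=48, York→Kent 3·10=30, Wirral→Elton 5·16=80, Largo→Pell 2·15=30, Norris→Milton 3·14=42, Orton→Milton 2·18=36, Dover→Milton 2·10=20. Service 286; fixed 279; total 565.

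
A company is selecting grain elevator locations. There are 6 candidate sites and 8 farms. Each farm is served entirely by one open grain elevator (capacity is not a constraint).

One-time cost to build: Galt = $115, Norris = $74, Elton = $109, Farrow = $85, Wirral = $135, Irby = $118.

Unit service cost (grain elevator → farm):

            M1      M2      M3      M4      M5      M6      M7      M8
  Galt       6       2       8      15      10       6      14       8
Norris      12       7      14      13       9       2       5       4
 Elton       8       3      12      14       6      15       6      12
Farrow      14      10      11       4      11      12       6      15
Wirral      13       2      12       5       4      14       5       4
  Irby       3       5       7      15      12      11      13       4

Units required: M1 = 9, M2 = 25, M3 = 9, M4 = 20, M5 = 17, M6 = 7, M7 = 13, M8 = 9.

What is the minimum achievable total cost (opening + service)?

Minimum total cost: 737

For any fixed open set, each farm goes to its cheapest open site; total = fixed + service.
{Galt, Wirral}: M1→Galt 6·9=54, M2→Galt 2·25=50, M3→Galt 8·9=72, M4→Wirral 5·20=100, M5→Wirral 4·17=68, M6→Galt 6·7=42, M7→Wirral 5·13=65, M8→Wirral 4·9=36. Service 487; fixed 250; total 737.
{Wirral, Irby}: service 486 + fixed 253 = 739
{Norris, Wirral, Irby}: service 423 + fixed 327 = 750
{Galt, Norris, Elton, Farrow, Wirral, Irby}: service 403 + fixed 636 = 1039
No other subset beats 737.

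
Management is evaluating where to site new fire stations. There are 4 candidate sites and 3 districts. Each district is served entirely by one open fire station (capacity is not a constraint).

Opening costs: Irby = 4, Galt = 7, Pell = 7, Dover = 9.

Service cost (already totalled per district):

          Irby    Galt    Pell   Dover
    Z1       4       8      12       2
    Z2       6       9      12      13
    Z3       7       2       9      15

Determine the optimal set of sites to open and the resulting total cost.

For any fixed open set, each district goes to its cheapest open site; total = fixed + service.
{Irby}: Z1→Irby 4, Z2→Irby 6, Z3→Irby 7. Service 17; fixed 4; total 21.
{Irby, Galt}: service 12 + fixed 11 = 23
{Galt}: Z1→Galt 8, Z2→Galt 9, Z3→Galt 2. Service 19; fixed 7; total 26.
{Irby, Galt, Pell, Dover}: service 10 + fixed 27 = 37
(All 15 nonempty subsets were checked; Irby only is lowest.)

Open Irby only; minimum total cost 21.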